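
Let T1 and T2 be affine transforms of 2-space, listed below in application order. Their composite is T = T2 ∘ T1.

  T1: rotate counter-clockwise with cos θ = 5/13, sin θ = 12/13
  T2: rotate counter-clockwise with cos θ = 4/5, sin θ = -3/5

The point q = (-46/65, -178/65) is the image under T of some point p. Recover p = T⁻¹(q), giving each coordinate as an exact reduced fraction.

p = (-2, -2)

T1 = [5/13 -12/13 0; 12/13 5/13 0; 0 0 1]
T2·T1 = [56/65 -33/65 0; 33/65 56/65 0; 0 0 1]
det M = 1; M⁻¹ = [56/65 33/65 0; -33/65 56/65 0; 0 0 1]
M⁻¹ · (-46/65, -178/65)ᵀ = (-2, -2)ᵀ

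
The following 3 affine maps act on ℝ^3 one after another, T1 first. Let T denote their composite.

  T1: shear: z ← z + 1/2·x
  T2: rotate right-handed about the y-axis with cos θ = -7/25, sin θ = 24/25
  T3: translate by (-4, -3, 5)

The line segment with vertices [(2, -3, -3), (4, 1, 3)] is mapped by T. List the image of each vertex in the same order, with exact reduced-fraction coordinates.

T1 shear: z ← z + 1/2·x: (2, -3, -3) → (2, -3, -2); (4, 1, 3) → (4, 1, 5)
T2 rotate right-handed about the y-axis with cos θ = -7/25, sin θ = 24/25: (2, -3, -2) → (-62/25, -3, -34/25); (4, 1, 5) → (92/25, 1, -131/25)
T3 translate by (-4, -3, 5): (-62/25, -3, -34/25) → (-162/25, -6, 91/25); (92/25, 1, -131/25) → (-8/25, -2, -6/25)

image vertices: (-162/25, -6, 91/25), (-8/25, -2, -6/25)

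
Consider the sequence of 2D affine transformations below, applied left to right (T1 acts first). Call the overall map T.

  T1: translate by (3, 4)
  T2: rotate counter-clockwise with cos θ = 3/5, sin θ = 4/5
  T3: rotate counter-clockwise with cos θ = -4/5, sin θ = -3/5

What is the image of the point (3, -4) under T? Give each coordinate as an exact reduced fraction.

T1 translate by (3, 4): (3, -4) → (6, 0)
T2 rotate counter-clockwise with cos θ = 3/5, sin θ = 4/5: (6, 0) → (18/5, 24/5)
T3 rotate counter-clockwise with cos θ = -4/5, sin θ = -3/5: (18/5, 24/5) → (0, -6)

T(p) = (0, -6)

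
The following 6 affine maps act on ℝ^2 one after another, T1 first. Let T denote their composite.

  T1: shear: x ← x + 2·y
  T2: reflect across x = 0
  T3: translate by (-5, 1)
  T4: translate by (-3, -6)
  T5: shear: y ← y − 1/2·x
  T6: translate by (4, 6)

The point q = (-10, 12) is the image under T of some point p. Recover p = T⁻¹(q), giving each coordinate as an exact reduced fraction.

T1 = [1 2 0; 0 1 0; 0 0 1]
T2·T1 = [-1 -2 0; 0 1 0; 0 0 1]
T3·…·T1 = [-1 -2 -5; 0 1 1; 0 0 1]
T4·…·T1 = [-1 -2 -8; 0 1 -5; 0 0 1]
T5·…·T1 = [-1 -2 -8; 1/2 2 -1; 0 0 1]
T6·…·T1 = [-1 -2 -4; 1/2 2 5; 0 0 1]
det M = -1; M⁻¹ = [-2 -2 2; 1/2 1 -3; 0 0 1]
M⁻¹ · (-10, 12)ᵀ = (-2, 4)ᵀ

p = (-2, 4)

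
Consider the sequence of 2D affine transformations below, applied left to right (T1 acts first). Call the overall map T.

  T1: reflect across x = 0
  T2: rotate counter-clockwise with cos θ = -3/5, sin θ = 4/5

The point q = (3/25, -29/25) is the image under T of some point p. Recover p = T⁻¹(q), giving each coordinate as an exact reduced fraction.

T1 = [-1 0 0; 0 1 0; 0 0 1]
T2·T1 = [3/5 -4/5 0; -4/5 -3/5 0; 0 0 1]
det M = -1; M⁻¹ = [3/5 -4/5 0; -4/5 -3/5 0; 0 0 1]
M⁻¹ · (3/25, -29/25)ᵀ = (1, 3/5)ᵀ

p = (1, 3/5)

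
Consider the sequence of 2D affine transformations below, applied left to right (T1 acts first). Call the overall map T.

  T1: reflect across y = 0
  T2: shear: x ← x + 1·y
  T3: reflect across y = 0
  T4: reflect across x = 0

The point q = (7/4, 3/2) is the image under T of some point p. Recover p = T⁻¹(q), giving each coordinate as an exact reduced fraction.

T1 = [1 0 0; 0 -1 0; 0 0 1]
T2·T1 = [1 -1 0; 0 -1 0; 0 0 1]
T3·…·T1 = [1 -1 0; 0 1 0; 0 0 1]
T4·…·T1 = [-1 1 0; 0 1 0; 0 0 1]
det M = -1; M⁻¹ = [-1 1 0; 0 1 0; 0 0 1]
M⁻¹ · (7/4, 3/2)ᵀ = (-1/4, 3/2)ᵀ

p = (-1/4, 3/2)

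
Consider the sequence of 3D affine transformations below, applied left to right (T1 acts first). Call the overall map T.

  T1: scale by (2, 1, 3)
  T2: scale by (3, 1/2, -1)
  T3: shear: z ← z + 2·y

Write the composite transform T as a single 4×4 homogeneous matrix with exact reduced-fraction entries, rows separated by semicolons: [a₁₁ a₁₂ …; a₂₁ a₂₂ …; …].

T1 = [2 0 0 0; 0 1 0 0; 0 0 3 0; 0 0 0 1]
T2·T1 = [6 0 0 0; 0 1/2 0 0; 0 0 -3 0; 0 0 0 1]
T3·…·T1 = [6 0 0 0; 0 1/2 0 0; 0 1 -3 0; 0 0 0 1]

T = [6 0 0 0; 0 1/2 0 0; 0 1 -3 0; 0 0 0 1]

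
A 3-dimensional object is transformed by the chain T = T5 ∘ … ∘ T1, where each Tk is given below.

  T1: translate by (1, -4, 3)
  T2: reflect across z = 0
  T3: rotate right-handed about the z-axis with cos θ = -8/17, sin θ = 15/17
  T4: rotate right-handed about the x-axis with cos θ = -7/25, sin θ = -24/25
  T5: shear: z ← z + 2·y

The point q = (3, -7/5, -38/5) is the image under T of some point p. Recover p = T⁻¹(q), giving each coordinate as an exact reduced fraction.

T1 = [1 0 0 1; 0 1 0 -4; 0 0 1 3; 0 0 0 1]
T2·T1 = [1 0 0 1; 0 1 0 -4; 0 0 -1 -3; 0 0 0 1]
T3·…·T1 = [-8/17 -15/17 0 52/17; 15/17 -8/17 0 47/17; 0 0 -1 -3; 0 0 0 1]
T4·…·T1 = [-8/17 -15/17 0 52/17; -21/85 56/425 -24/25 -1553/425; -72/85 192/425 7/25 -771/425; 0 0 0 1]
T5·…·T1 = [-8/17 -15/17 0 52/17; -21/85 56/425 -24/25 -1553/425; -114/85 304/425 -41/25 -3877/425; 0 0 0 1]
det M = -1; M⁻¹ = [-8/17 123/85 -72/85 -1; -15/17 -328/425 192/425 4; 0 -38/25 7/25 -3; 0 0 0 1]
M⁻¹ · (3, -7/5, -38/5)ᵀ = (2, -1, -3)ᵀ

p = (2, -1, -3)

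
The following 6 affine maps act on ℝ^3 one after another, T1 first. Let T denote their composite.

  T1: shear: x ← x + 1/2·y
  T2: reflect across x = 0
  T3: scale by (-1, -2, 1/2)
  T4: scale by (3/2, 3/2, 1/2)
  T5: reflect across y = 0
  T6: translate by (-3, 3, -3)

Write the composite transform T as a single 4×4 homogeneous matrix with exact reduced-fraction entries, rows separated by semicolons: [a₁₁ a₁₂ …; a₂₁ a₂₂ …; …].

T = [3/2 3/4 0 -3; 0 3 0 3; 0 0 1/4 -3; 0 0 0 1]

T1 = [1 1/2 0 0; 0 1 0 0; 0 0 1 0; 0 0 0 1]
T2·T1 = [-1 -1/2 0 0; 0 1 0 0; 0 0 1 0; 0 0 0 1]
T3·…·T1 = [1 1/2 0 0; 0 -2 0 0; 0 0 1/2 0; 0 0 0 1]
T4·…·T1 = [3/2 3/4 0 0; 0 -3 0 0; 0 0 1/4 0; 0 0 0 1]
T5·…·T1 = [3/2 3/4 0 0; 0 3 0 0; 0 0 1/4 0; 0 0 0 1]
T6·…·T1 = [3/2 3/4 0 -3; 0 3 0 3; 0 0 1/4 -3; 0 0 0 1]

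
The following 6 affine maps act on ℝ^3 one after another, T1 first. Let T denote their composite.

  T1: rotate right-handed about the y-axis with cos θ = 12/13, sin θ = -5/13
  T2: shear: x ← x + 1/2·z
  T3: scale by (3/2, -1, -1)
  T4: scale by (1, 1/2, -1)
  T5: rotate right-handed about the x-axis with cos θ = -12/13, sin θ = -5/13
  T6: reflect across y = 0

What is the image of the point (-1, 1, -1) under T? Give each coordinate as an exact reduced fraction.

T(p) = (-93/52, 7/169, 473/338)

T1 rotate right-handed about the y-axis with cos θ = 12/13, sin θ = -5/13: (-1, 1, -1) → (-7/13, 1, -17/13)
T2 shear: x ← x + 1/2·z: (-7/13, 1, -17/13) → (-31/26, 1, -17/13)
T3 scale by (3/2, -1, -1): (-31/26, 1, -17/13) → (-93/52, -1, 17/13)
T4 scale by (1, 1/2, -1): (-93/52, -1, 17/13) → (-93/52, -1/2, -17/13)
T5 rotate right-handed about the x-axis with cos θ = -12/13, sin θ = -5/13: (-93/52, -1/2, -17/13) → (-93/52, -7/169, 473/338)
T6 reflect across y = 0: (-93/52, -7/169, 473/338) → (-93/52, 7/169, 473/338)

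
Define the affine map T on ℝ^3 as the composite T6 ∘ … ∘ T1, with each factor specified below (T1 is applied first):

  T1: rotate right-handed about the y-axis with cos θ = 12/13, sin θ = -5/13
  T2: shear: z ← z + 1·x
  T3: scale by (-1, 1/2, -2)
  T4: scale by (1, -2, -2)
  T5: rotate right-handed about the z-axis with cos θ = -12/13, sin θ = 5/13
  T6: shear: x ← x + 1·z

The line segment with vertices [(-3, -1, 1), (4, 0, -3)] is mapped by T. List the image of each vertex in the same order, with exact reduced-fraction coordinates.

image vertices: (-2845/169, 49/169, -176/13), (3200/169, -315/169, 188/13)

T1 rotate right-handed about the y-axis with cos θ = 12/13, sin θ = -5/13: (-3, -1, 1) → (-41/13, -1, -3/13); (4, 0, -3) → (63/13, 0, -16/13)
T2 shear: z ← z + 1·x: (-41/13, -1, -3/13) → (-41/13, -1, -44/13); (63/13, 0, -16/13) → (63/13, 0, 47/13)
T3 scale by (-1, 1/2, -2): (-41/13, -1, -44/13) → (41/13, -1/2, 88/13); (63/13, 0, 47/13) → (-63/13, 0, -94/13)
T4 scale by (1, -2, -2): (41/13, -1/2, 88/13) → (41/13, 1, -176/13); (-63/13, 0, -94/13) → (-63/13, 0, 188/13)
T5 rotate right-handed about the z-axis with cos θ = -12/13, sin θ = 5/13: (41/13, 1, -176/13) → (-557/169, 49/169, -176/13); (-63/13, 0, 188/13) → (756/169, -315/169, 188/13)
T6 shear: x ← x + 1·z: (-557/169, 49/169, -176/13) → (-2845/169, 49/169, -176/13); (756/169, -315/169, 188/13) → (3200/169, -315/169, 188/13)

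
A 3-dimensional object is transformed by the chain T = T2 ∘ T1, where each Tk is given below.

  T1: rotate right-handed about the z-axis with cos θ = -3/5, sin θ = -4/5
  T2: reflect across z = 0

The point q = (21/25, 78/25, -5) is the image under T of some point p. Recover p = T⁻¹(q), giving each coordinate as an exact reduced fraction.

p = (-3, -6/5, 5)

T1 = [-3/5 4/5 0 0; -4/5 -3/5 0 0; 0 0 1 0; 0 0 0 1]
T2·T1 = [-3/5 4/5 0 0; -4/5 -3/5 0 0; 0 0 -1 0; 0 0 0 1]
det M = -1; M⁻¹ = [-3/5 -4/5 0 0; 4/5 -3/5 0 0; 0 0 -1 0; 0 0 0 1]
M⁻¹ · (21/25, 78/25, -5)ᵀ = (-3, -6/5, 5)ᵀ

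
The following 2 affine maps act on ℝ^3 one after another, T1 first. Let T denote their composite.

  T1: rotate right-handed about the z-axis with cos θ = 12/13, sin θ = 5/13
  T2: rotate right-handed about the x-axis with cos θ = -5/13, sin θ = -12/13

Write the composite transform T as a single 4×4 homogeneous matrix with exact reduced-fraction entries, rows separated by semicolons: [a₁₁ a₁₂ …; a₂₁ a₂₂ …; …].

T1 = [12/13 -5/13 0 0; 5/13 12/13 0 0; 0 0 1 0; 0 0 0 1]
T2·T1 = [12/13 -5/13 0 0; -25/169 -60/169 12/13 0; -60/169 -144/169 -5/13 0; 0 0 0 1]

T = [12/13 -5/13 0 0; -25/169 -60/169 12/13 0; -60/169 -144/169 -5/13 0; 0 0 0 1]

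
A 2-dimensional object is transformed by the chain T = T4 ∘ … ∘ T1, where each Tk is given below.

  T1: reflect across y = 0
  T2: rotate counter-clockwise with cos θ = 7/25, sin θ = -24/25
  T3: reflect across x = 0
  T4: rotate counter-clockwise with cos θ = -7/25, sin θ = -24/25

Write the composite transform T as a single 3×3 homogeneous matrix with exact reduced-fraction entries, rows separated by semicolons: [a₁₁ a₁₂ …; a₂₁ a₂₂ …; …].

T1 = [1 0 0; 0 -1 0; 0 0 1]
T2·T1 = [7/25 -24/25 0; -24/25 -7/25 0; 0 0 1]
T3·…·T1 = [-7/25 24/25 0; -24/25 -7/25 0; 0 0 1]
T4·…·T1 = [-527/625 -336/625 0; 336/625 -527/625 0; 0 0 1]

T = [-527/625 -336/625 0; 336/625 -527/625 0; 0 0 1]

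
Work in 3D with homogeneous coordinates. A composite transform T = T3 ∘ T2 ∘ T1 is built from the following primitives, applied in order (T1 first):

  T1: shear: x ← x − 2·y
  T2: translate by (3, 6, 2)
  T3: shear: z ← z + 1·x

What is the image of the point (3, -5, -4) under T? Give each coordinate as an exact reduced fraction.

T(p) = (16, 1, 14)

T1 shear: x ← x − 2·y: (3, -5, -4) → (13, -5, -4)
T2 translate by (3, 6, 2): (13, -5, -4) → (16, 1, -2)
T3 shear: z ← z + 1·x: (16, 1, -2) → (16, 1, 14)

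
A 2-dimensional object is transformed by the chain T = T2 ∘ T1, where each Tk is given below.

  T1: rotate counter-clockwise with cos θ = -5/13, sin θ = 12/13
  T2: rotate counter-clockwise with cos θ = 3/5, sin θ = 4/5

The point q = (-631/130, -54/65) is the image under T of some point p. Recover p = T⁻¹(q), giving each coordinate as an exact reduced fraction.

T1 = [-5/13 -12/13 0; 12/13 -5/13 0; 0 0 1]
T2·T1 = [-63/65 -16/65 0; 16/65 -63/65 0; 0 0 1]
det M = 1; M⁻¹ = [-63/65 16/65 0; -16/65 -63/65 0; 0 0 1]
M⁻¹ · (-631/130, -54/65)ᵀ = (9/2, 2)ᵀ

p = (9/2, 2)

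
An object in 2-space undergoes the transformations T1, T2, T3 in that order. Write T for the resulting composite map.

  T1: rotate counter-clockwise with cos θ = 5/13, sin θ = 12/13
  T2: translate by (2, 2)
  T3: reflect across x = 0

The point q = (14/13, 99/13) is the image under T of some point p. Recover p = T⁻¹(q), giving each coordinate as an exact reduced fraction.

T1 = [5/13 -12/13 0; 12/13 5/13 0; 0 0 1]
T2·T1 = [5/13 -12/13 2; 12/13 5/13 2; 0 0 1]
T3·…·T1 = [-5/13 12/13 -2; 12/13 5/13 2; 0 0 1]
det M = -1; M⁻¹ = [-5/13 12/13 -34/13; 12/13 5/13 14/13; 0 0 1]
M⁻¹ · (14/13, 99/13)ᵀ = (4, 5)ᵀ

p = (4, 5)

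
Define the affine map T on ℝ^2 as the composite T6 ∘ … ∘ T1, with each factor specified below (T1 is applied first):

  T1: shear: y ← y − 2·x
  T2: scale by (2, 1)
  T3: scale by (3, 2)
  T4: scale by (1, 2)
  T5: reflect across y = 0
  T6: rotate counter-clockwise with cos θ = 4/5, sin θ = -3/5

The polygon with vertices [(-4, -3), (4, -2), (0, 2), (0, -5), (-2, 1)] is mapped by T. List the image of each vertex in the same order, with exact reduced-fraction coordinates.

T1 shear: y ← y − 2·x: (-4, -3) → (-4, 5); (4, -2) → (4, -10); (0, 2) → (0, 2); (0, -5) → (0, -5); (-2, 1) → (-2, 5)
T2 scale by (2, 1): (-4, 5) → (-8, 5); (4, -10) → (8, -10); (0, 2) → (0, 2); (0, -5) → (0, -5); (-2, 5) → (-4, 5)
T3 scale by (3, 2): (-8, 5) → (-24, 10); (8, -10) → (24, -20); (0, 2) → (0, 4); (0, -5) → (0, -10); (-4, 5) → (-12, 10)
T4 scale by (1, 2): (-24, 10) → (-24, 20); (24, -20) → (24, -40); (0, 4) → (0, 8); (0, -10) → (0, -20); (-12, 10) → (-12, 20)
T5 reflect across y = 0: (-24, 20) → (-24, -20); (24, -40) → (24, 40); (0, 8) → (0, -8); (0, -20) → (0, 20); (-12, 20) → (-12, -20)
T6 rotate counter-clockwise with cos θ = 4/5, sin θ = -3/5: (-24, -20) → (-156/5, -8/5); (24, 40) → (216/5, 88/5); (0, -8) → (-24/5, -32/5); (0, 20) → (12, 16); (-12, -20) → (-108/5, -44/5)

image vertices: (-156/5, -8/5), (216/5, 88/5), (-24/5, -32/5), (12, 16), (-108/5, -44/5)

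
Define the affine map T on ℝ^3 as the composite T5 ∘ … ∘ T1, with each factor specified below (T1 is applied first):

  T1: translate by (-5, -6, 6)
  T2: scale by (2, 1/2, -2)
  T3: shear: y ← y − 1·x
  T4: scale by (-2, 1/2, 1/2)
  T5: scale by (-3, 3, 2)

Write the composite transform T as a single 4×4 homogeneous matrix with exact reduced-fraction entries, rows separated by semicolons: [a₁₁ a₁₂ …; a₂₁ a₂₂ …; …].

T = [12 0 0 -60; -3 3/4 0 21/2; 0 0 -2 -12; 0 0 0 1]

T1 = [1 0 0 -5; 0 1 0 -6; 0 0 1 6; 0 0 0 1]
T2·T1 = [2 0 0 -10; 0 1/2 0 -3; 0 0 -2 -12; 0 0 0 1]
T3·…·T1 = [2 0 0 -10; -2 1/2 0 7; 0 0 -2 -12; 0 0 0 1]
T4·…·T1 = [-4 0 0 20; -1 1/4 0 7/2; 0 0 -1 -6; 0 0 0 1]
T5·…·T1 = [12 0 0 -60; -3 3/4 0 21/2; 0 0 -2 -12; 0 0 0 1]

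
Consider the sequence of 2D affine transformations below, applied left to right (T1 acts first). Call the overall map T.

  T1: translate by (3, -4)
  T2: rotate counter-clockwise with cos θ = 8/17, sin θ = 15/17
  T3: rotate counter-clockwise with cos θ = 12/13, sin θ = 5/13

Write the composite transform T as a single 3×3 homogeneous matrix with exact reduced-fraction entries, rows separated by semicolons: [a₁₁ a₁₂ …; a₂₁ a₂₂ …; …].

T1 = [1 0 3; 0 1 -4; 0 0 1]
T2·T1 = [8/17 -15/17 84/17; 15/17 8/17 13/17; 0 0 1]
T3·…·T1 = [21/221 -220/221 943/221; 220/221 21/221 576/221; 0 0 1]

T = [21/221 -220/221 943/221; 220/221 21/221 576/221; 0 0 1]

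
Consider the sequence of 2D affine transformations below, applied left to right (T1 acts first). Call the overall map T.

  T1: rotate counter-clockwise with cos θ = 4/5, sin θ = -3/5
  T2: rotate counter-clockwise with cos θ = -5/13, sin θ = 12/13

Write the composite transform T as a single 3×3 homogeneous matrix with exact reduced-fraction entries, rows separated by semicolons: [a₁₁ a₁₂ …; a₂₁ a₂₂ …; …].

T1 = [4/5 3/5 0; -3/5 4/5 0; 0 0 1]
T2·T1 = [16/65 -63/65 0; 63/65 16/65 0; 0 0 1]

T = [16/65 -63/65 0; 63/65 16/65 0; 0 0 1]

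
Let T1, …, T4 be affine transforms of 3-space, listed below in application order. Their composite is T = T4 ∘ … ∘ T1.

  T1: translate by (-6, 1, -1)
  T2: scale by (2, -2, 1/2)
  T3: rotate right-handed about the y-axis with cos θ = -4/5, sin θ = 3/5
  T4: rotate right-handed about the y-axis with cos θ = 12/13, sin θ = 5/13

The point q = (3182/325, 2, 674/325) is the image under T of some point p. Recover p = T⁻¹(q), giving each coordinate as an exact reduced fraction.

p = (1, -2, 9/5)

T1 = [1 0 0 -6; 0 1 0 1; 0 0 1 -1; 0 0 0 1]
T2·T1 = [2 0 0 -12; 0 -2 0 -2; 0 0 1/2 -1/2; 0 0 0 1]
T3·…·T1 = [-8/5 0 3/10 93/10; 0 -2 0 -2; -6/5 0 -2/5 38/5; 0 0 0 1]
T4·…·T1 = [-126/65 0 8/65 748/65; 0 -2 0 -2; -32/65 0 -63/130 447/130; 0 0 0 1]
det M = -2; M⁻¹ = [-63/130 0 -8/65 6; 0 -1/2 0 -1; 32/65 0 -126/65 1; 0 0 0 1]
M⁻¹ · (3182/325, 2, 674/325)ᵀ = (1, -2, 9/5)ᵀ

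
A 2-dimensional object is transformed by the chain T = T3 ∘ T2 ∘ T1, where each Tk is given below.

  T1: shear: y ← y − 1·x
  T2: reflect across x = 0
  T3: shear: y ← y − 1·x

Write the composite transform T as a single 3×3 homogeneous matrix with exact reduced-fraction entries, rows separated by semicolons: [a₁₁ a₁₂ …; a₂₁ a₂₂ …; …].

T = [-1 0 0; 0 1 0; 0 0 1]

T1 = [1 0 0; -1 1 0; 0 0 1]
T2·T1 = [-1 0 0; -1 1 0; 0 0 1]
T3·…·T1 = [-1 0 0; 0 1 0; 0 0 1]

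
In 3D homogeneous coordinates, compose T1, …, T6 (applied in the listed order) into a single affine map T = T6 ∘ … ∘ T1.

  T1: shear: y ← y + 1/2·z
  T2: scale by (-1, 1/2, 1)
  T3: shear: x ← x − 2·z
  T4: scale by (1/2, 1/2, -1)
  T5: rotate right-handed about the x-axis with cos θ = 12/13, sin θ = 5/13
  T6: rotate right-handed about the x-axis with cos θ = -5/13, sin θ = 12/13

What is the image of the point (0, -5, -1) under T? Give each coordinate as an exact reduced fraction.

T(p) = (1, 46/169, -2269/1352)

T1 shear: y ← y + 1/2·z: (0, -5, -1) → (0, -11/2, -1)
T2 scale by (-1, 1/2, 1): (0, -11/2, -1) → (0, -11/4, -1)
T3 shear: x ← x − 2·z: (0, -11/4, -1) → (2, -11/4, -1)
T4 scale by (1/2, 1/2, -1): (2, -11/4, -1) → (1, -11/8, 1)
T5 rotate right-handed about the x-axis with cos θ = 12/13, sin θ = 5/13: (1, -11/8, 1) → (1, -43/26, 41/104)
T6 rotate right-handed about the x-axis with cos θ = -5/13, sin θ = 12/13: (1, -43/26, 41/104) → (1, 46/169, -2269/1352)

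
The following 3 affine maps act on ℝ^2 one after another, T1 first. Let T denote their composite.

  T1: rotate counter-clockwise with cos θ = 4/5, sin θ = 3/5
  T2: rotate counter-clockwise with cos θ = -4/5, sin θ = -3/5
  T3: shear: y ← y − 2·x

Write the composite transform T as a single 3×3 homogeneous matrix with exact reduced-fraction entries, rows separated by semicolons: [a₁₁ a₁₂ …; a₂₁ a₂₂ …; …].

T1 = [4/5 -3/5 0; 3/5 4/5 0; 0 0 1]
T2·T1 = [-7/25 24/25 0; -24/25 -7/25 0; 0 0 1]
T3·…·T1 = [-7/25 24/25 0; -2/5 -11/5 0; 0 0 1]

T = [-7/25 24/25 0; -2/5 -11/5 0; 0 0 1]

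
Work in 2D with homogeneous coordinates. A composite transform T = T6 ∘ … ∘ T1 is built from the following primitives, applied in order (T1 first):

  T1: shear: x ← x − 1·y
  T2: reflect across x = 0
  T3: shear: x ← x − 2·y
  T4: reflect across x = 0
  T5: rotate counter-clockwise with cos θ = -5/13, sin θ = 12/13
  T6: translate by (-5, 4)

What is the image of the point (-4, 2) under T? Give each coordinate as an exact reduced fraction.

T1 shear: x ← x − 1·y: (-4, 2) → (-6, 2)
T2 reflect across x = 0: (-6, 2) → (6, 2)
T3 shear: x ← x − 2·y: (6, 2) → (2, 2)
T4 reflect across x = 0: (2, 2) → (-2, 2)
T5 rotate counter-clockwise with cos θ = -5/13, sin θ = 12/13: (-2, 2) → (-14/13, -34/13)
T6 translate by (-5, 4): (-14/13, -34/13) → (-79/13, 18/13)

T(p) = (-79/13, 18/13)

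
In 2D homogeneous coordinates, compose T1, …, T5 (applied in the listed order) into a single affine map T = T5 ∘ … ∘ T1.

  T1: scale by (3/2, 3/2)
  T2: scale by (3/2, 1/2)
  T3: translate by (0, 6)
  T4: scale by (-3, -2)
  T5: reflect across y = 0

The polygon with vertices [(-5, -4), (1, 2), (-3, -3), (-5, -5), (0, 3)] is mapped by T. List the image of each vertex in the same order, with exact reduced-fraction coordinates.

T1 scale by (3/2, 3/2): (-5, -4) → (-15/2, -6); (1, 2) → (3/2, 3); (-3, -3) → (-9/2, -9/2); (-5, -5) → (-15/2, -15/2); (0, 3) → (0, 9/2)
T2 scale by (3/2, 1/2): (-15/2, -6) → (-45/4, -3); (3/2, 3) → (9/4, 3/2); (-9/2, -9/2) → (-27/4, -9/4); (-15/2, -15/2) → (-45/4, -15/4); (0, 9/2) → (0, 9/4)
T3 translate by (0, 6): (-45/4, -3) → (-45/4, 3); (9/4, 3/2) → (9/4, 15/2); (-27/4, -9/4) → (-27/4, 15/4); (-45/4, -15/4) → (-45/4, 9/4); (0, 9/4) → (0, 33/4)
T4 scale by (-3, -2): (-45/4, 3) → (135/4, -6); (9/4, 15/2) → (-27/4, -15); (-27/4, 15/4) → (81/4, -15/2); (-45/4, 9/4) → (135/4, -9/2); (0, 33/4) → (0, -33/2)
T5 reflect across y = 0: (135/4, -6) → (135/4, 6); (-27/4, -15) → (-27/4, 15); (81/4, -15/2) → (81/4, 15/2); (135/4, -9/2) → (135/4, 9/2); (0, -33/2) → (0, 33/2)

image vertices: (135/4, 6), (-27/4, 15), (81/4, 15/2), (135/4, 9/2), (0, 33/2)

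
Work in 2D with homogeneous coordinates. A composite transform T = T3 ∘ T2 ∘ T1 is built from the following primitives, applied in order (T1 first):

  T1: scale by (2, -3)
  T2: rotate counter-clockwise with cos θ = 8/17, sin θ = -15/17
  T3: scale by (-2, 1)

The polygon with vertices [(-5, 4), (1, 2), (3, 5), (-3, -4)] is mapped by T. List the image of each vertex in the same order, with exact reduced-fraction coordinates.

T1 scale by (2, -3): (-5, 4) → (-10, -12); (1, 2) → (2, -6); (3, 5) → (6, -15); (-3, -4) → (-6, 12)
T2 rotate counter-clockwise with cos θ = 8/17, sin θ = -15/17: (-10, -12) → (-260/17, 54/17); (2, -6) → (-74/17, -78/17); (6, -15) → (-177/17, -210/17); (-6, 12) → (132/17, 186/17)
T3 scale by (-2, 1): (-260/17, 54/17) → (520/17, 54/17); (-74/17, -78/17) → (148/17, -78/17); (-177/17, -210/17) → (354/17, -210/17); (132/17, 186/17) → (-264/17, 186/17)

image vertices: (520/17, 54/17), (148/17, -78/17), (354/17, -210/17), (-264/17, 186/17)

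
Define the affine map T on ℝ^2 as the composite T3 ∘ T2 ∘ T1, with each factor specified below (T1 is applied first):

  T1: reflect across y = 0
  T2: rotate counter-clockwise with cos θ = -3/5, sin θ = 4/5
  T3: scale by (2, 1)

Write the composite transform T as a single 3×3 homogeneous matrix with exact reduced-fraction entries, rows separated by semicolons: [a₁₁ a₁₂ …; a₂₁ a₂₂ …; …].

T = [-6/5 8/5 0; 4/5 3/5 0; 0 0 1]

T1 = [1 0 0; 0 -1 0; 0 0 1]
T2·T1 = [-3/5 4/5 0; 4/5 3/5 0; 0 0 1]
T3·…·T1 = [-6/5 8/5 0; 4/5 3/5 0; 0 0 1]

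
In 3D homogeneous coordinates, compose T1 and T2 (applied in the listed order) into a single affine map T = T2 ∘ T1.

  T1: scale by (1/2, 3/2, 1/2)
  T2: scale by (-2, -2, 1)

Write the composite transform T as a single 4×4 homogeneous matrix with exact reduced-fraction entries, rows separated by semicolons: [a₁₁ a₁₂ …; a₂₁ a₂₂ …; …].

T1 = [1/2 0 0 0; 0 3/2 0 0; 0 0 1/2 0; 0 0 0 1]
T2·T1 = [-1 0 0 0; 0 -3 0 0; 0 0 1/2 0; 0 0 0 1]

T = [-1 0 0 0; 0 -3 0 0; 0 0 1/2 0; 0 0 0 1]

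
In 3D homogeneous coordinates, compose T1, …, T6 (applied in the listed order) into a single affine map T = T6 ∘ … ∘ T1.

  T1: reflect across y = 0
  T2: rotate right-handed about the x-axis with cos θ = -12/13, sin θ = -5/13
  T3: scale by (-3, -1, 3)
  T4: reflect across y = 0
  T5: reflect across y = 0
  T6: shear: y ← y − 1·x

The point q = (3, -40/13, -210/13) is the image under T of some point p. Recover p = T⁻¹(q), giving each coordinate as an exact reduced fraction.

p = (-1, -2, 5)

T1 = [1 0 0 0; 0 -1 0 0; 0 0 1 0; 0 0 0 1]
T2·T1 = [1 0 0 0; 0 12/13 5/13 0; 0 5/13 -12/13 0; 0 0 0 1]
T3·…·T1 = [-3 0 0 0; 0 -12/13 -5/13 0; 0 15/13 -36/13 0; 0 0 0 1]
T4·…·T1 = [-3 0 0 0; 0 12/13 5/13 0; 0 15/13 -36/13 0; 0 0 0 1]
T5·…·T1 = [-3 0 0 0; 0 -12/13 -5/13 0; 0 15/13 -36/13 0; 0 0 0 1]
T6·…·T1 = [-3 0 0 0; 3 -12/13 -5/13 0; 0 15/13 -36/13 0; 0 0 0 1]
det M = -9; M⁻¹ = [-1/3 0 0 0; -12/13 -12/13 5/39 0; -5/13 -5/13 -4/13 0; 0 0 0 1]
M⁻¹ · (3, -40/13, -210/13)ᵀ = (-1, -2, 5)ᵀ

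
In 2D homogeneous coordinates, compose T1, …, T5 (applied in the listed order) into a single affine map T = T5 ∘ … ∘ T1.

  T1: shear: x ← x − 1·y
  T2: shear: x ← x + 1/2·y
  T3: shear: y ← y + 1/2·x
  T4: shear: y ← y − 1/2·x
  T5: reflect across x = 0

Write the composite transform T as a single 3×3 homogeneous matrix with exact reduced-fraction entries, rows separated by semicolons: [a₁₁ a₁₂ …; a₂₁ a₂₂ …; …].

T = [-1 1/2 0; 0 1 0; 0 0 1]

T1 = [1 -1 0; 0 1 0; 0 0 1]
T2·T1 = [1 -1/2 0; 0 1 0; 0 0 1]
T3·…·T1 = [1 -1/2 0; 1/2 3/4 0; 0 0 1]
T4·…·T1 = [1 -1/2 0; 0 1 0; 0 0 1]
T5·…·T1 = [-1 1/2 0; 0 1 0; 0 0 1]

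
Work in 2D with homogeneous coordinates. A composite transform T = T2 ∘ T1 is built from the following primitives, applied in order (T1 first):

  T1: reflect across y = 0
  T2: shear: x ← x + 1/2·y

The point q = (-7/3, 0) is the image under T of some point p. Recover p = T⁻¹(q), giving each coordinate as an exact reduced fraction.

p = (-7/3, 0)

T1 = [1 0 0; 0 -1 0; 0 0 1]
T2·T1 = [1 -1/2 0; 0 -1 0; 0 0 1]
det M = -1; M⁻¹ = [1 -1/2 0; 0 -1 0; 0 0 1]
M⁻¹ · (-7/3, 0)ᵀ = (-7/3, 0)ᵀ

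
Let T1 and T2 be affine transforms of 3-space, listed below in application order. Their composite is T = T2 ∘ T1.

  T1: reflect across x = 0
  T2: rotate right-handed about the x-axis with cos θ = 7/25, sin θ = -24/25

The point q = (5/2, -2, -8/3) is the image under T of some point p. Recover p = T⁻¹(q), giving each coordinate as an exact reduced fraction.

T1 = [-1 0 0 0; 0 1 0 0; 0 0 1 0; 0 0 0 1]
T2·T1 = [-1 0 0 0; 0 7/25 24/25 0; 0 -24/25 7/25 0; 0 0 0 1]
det M = -1; M⁻¹ = [-1 0 0 0; 0 7/25 -24/25 0; 0 24/25 7/25 0; 0 0 0 1]
M⁻¹ · (5/2, -2, -8/3)ᵀ = (-5/2, 2, -8/3)ᵀ

p = (-5/2, 2, -8/3)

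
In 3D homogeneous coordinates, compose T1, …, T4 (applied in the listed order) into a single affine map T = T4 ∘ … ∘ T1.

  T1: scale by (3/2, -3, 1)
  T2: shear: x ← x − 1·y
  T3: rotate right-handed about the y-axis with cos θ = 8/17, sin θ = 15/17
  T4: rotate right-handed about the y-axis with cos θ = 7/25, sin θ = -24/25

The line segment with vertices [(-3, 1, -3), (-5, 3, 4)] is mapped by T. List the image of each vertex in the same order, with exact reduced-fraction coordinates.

image vertices: (-363/425, -3, -2757/850), (276/425, -9, 3589/850)

T1 scale by (3/2, -3, 1): (-3, 1, -3) → (-9/2, -3, -3); (-5, 3, 4) → (-15/2, -9, 4)
T2 shear: x ← x − 1·y: (-9/2, -3, -3) → (-3/2, -3, -3); (-15/2, -9, 4) → (3/2, -9, 4)
T3 rotate right-handed about the y-axis with cos θ = 8/17, sin θ = 15/17: (-3/2, -3, -3) → (-57/17, -3, -3/34); (3/2, -9, 4) → (72/17, -9, 19/34)
T4 rotate right-handed about the y-axis with cos θ = 7/25, sin θ = -24/25: (-57/17, -3, -3/34) → (-363/425, -3, -2757/850); (72/17, -9, 19/34) → (276/425, -9, 3589/850)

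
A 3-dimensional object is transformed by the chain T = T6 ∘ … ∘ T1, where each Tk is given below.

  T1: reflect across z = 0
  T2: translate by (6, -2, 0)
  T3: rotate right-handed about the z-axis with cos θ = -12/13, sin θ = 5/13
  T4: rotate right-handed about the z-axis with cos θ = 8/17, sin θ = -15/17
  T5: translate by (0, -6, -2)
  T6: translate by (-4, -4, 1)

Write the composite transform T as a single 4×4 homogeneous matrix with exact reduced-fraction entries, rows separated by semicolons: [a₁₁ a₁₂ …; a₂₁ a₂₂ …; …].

T = [-21/221 -220/221 0 -570/221; 220/221 -21/221 0 -848/221; 0 0 -1 -1; 0 0 0 1]

T1 = [1 0 0 0; 0 1 0 0; 0 0 -1 0; 0 0 0 1]
T2·T1 = [1 0 0 6; 0 1 0 -2; 0 0 -1 0; 0 0 0 1]
T3·…·T1 = [-12/13 -5/13 0 -62/13; 5/13 -12/13 0 54/13; 0 0 -1 0; 0 0 0 1]
T4·…·T1 = [-21/221 -220/221 0 314/221; 220/221 -21/221 0 1362/221; 0 0 -1 0; 0 0 0 1]
T5·…·T1 = [-21/221 -220/221 0 314/221; 220/221 -21/221 0 36/221; 0 0 -1 -2; 0 0 0 1]
T6·…·T1 = [-21/221 -220/221 0 -570/221; 220/221 -21/221 0 -848/221; 0 0 -1 -1; 0 0 0 1]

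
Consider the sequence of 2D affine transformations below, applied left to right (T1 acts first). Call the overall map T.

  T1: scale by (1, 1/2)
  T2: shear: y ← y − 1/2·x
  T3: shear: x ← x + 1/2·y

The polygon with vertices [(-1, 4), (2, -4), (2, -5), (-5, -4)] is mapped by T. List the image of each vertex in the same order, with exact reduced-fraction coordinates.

T1 scale by (1, 1/2): (-1, 4) → (-1, 2); (2, -4) → (2, -2); (2, -5) → (2, -5/2); (-5, -4) → (-5, -2)
T2 shear: y ← y − 1/2·x: (-1, 2) → (-1, 5/2); (2, -2) → (2, -3); (2, -5/2) → (2, -7/2); (-5, -2) → (-5, 1/2)
T3 shear: x ← x + 1/2·y: (-1, 5/2) → (1/4, 5/2); (2, -3) → (1/2, -3); (2, -7/2) → (1/4, -7/2); (-5, 1/2) → (-19/4, 1/2)

image vertices: (1/4, 5/2), (1/2, -3), (1/4, -7/2), (-19/4, 1/2)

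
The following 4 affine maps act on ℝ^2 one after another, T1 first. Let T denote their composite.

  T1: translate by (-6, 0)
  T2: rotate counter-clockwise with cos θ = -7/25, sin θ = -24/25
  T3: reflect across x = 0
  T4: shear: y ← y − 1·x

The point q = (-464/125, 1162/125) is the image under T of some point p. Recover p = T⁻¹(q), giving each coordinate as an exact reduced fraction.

p = (-2/5, 2)

T1 = [1 0 -6; 0 1 0; 0 0 1]
T2·T1 = [-7/25 24/25 42/25; -24/25 -7/25 144/25; 0 0 1]
T3·…·T1 = [7/25 -24/25 -42/25; -24/25 -7/25 144/25; 0 0 1]
T4·…·T1 = [7/25 -24/25 -42/25; -31/25 17/25 186/25; 0 0 1]
det M = -1; M⁻¹ = [-17/25 -24/25 6; -31/25 -7/25 0; 0 0 1]
M⁻¹ · (-464/125, 1162/125)ᵀ = (-2/5, 2)ᵀ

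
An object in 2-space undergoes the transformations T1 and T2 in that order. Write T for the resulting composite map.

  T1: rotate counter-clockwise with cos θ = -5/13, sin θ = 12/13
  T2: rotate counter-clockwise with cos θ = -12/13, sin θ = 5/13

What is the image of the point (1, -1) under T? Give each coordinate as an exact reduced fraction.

T(p) = (-1, -1)

T1 rotate counter-clockwise with cos θ = -5/13, sin θ = 12/13: (1, -1) → (7/13, 17/13)
T2 rotate counter-clockwise with cos θ = -12/13, sin θ = 5/13: (7/13, 17/13) → (-1, -1)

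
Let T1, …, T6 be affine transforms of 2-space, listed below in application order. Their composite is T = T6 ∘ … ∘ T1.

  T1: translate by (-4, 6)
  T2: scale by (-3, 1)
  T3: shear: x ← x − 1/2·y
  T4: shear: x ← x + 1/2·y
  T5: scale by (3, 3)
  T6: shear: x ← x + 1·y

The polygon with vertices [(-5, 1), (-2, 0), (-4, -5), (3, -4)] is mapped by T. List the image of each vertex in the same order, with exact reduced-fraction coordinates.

T1 translate by (-4, 6): (-5, 1) → (-9, 7); (-2, 0) → (-6, 6); (-4, -5) → (-8, 1); (3, -4) → (-1, 2)
T2 scale by (-3, 1): (-9, 7) → (27, 7); (-6, 6) → (18, 6); (-8, 1) → (24, 1); (-1, 2) → (3, 2)
T3 shear: x ← x − 1/2·y: (27, 7) → (47/2, 7); (18, 6) → (15, 6); (24, 1) → (47/2, 1); (3, 2) → (2, 2)
T4 shear: x ← x + 1/2·y: (47/2, 7) → (27, 7); (15, 6) → (18, 6); (47/2, 1) → (24, 1); (2, 2) → (3, 2)
T5 scale by (3, 3): (27, 7) → (81, 21); (18, 6) → (54, 18); (24, 1) → (72, 3); (3, 2) → (9, 6)
T6 shear: x ← x + 1·y: (81, 21) → (102, 21); (54, 18) → (72, 18); (72, 3) → (75, 3); (9, 6) → (15, 6)

image vertices: (102, 21), (72, 18), (75, 3), (15, 6)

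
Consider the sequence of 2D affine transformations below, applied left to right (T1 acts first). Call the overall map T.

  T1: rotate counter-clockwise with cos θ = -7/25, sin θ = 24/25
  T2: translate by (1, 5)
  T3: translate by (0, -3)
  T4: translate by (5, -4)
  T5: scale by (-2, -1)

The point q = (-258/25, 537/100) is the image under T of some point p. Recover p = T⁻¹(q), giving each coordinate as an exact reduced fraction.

p = (-3, 7/4)

T1 = [-7/25 -24/25 0; 24/25 -7/25 0; 0 0 1]
T2·T1 = [-7/25 -24/25 1; 24/25 -7/25 5; 0 0 1]
T3·…·T1 = [-7/25 -24/25 1; 24/25 -7/25 2; 0 0 1]
T4·…·T1 = [-7/25 -24/25 6; 24/25 -7/25 -2; 0 0 1]
T5·…·T1 = [14/25 48/25 -12; -24/25 7/25 2; 0 0 1]
det M = 2; M⁻¹ = [7/50 -24/25 18/5; 12/25 7/25 26/5; 0 0 1]
M⁻¹ · (-258/25, 537/100)ᵀ = (-3, 7/4)ᵀ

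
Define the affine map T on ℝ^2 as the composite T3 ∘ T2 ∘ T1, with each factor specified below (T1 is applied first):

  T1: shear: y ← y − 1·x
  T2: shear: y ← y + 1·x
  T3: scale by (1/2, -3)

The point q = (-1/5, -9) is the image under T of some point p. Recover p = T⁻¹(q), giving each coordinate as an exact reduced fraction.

p = (-2/5, 3)

T1 = [1 0 0; -1 1 0; 0 0 1]
T2·T1 = [1 0 0; 0 1 0; 0 0 1]
T3·…·T1 = [1/2 0 0; 0 -3 0; 0 0 1]
det M = -3/2; M⁻¹ = [2 0 0; 0 -1/3 0; 0 0 1]
M⁻¹ · (-1/5, -9)ᵀ = (-2/5, 3)ᵀ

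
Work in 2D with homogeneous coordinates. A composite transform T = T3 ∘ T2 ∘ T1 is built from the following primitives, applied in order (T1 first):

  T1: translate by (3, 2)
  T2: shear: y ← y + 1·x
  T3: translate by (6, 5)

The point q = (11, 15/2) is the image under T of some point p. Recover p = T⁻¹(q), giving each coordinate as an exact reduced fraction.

T1 = [1 0 3; 0 1 2; 0 0 1]
T2·T1 = [1 0 3; 1 1 5; 0 0 1]
T3·…·T1 = [1 0 9; 1 1 10; 0 0 1]
det M = 1; M⁻¹ = [1 0 -9; -1 1 -1; 0 0 1]
M⁻¹ · (11, 15/2)ᵀ = (2, -9/2)ᵀ

p = (2, -9/2)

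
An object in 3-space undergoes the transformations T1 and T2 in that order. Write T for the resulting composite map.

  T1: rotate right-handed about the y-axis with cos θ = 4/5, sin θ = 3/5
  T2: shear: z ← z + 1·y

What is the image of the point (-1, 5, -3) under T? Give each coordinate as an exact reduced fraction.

T1 rotate right-handed about the y-axis with cos θ = 4/5, sin θ = 3/5: (-1, 5, -3) → (-13/5, 5, -9/5)
T2 shear: z ← z + 1·y: (-13/5, 5, -9/5) → (-13/5, 5, 16/5)

T(p) = (-13/5, 5, 16/5)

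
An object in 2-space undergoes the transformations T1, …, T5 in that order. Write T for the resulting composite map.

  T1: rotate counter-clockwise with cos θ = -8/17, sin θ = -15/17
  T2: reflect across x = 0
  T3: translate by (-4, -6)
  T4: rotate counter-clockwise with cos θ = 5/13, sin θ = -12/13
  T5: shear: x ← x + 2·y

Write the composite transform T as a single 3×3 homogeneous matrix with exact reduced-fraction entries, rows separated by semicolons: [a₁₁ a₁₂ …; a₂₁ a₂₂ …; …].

T1 = [-8/17 15/17 0; -15/17 -8/17 0; 0 0 1]
T2·T1 = [8/17 -15/17 0; -15/17 -8/17 0; 0 0 1]
T3·…·T1 = [8/17 -15/17 -4; -15/17 -8/17 -6; 0 0 1]
T4·…·T1 = [-140/221 -171/221 -92/13; -171/221 140/221 18/13; 0 0 1]
T5·…·T1 = [-482/221 109/221 -56/13; -171/221 140/221 18/13; 0 0 1]

T = [-482/221 109/221 -56/13; -171/221 140/221 18/13; 0 0 1]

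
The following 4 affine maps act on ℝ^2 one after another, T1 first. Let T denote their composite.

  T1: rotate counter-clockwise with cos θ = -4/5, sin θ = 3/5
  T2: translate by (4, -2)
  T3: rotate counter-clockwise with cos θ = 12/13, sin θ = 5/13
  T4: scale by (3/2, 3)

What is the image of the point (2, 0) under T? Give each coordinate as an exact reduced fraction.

T(p) = (246/65, 36/65)

T1 rotate counter-clockwise with cos θ = -4/5, sin θ = 3/5: (2, 0) → (-8/5, 6/5)
T2 translate by (4, -2): (-8/5, 6/5) → (12/5, -4/5)
T3 rotate counter-clockwise with cos θ = 12/13, sin θ = 5/13: (12/5, -4/5) → (164/65, 12/65)
T4 scale by (3/2, 3): (164/65, 12/65) → (246/65, 36/65)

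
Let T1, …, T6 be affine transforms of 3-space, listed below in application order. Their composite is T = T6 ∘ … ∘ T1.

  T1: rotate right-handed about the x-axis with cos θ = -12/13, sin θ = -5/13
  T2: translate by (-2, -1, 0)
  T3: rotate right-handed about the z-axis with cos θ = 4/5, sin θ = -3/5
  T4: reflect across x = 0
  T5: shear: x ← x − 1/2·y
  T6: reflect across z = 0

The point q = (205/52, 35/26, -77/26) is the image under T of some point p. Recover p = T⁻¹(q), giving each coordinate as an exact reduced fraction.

p = (-5/2, -1/2, -3)

T1 = [1 0 0 0; 0 -12/13 5/13 0; 0 -5/13 -12/13 0; 0 0 0 1]
T2·T1 = [1 0 0 -2; 0 -12/13 5/13 -1; 0 -5/13 -12/13 0; 0 0 0 1]
T3·…·T1 = [4/5 -36/65 3/13 -11/5; -3/5 -48/65 4/13 2/5; 0 -5/13 -12/13 0; 0 0 0 1]
T4·…·T1 = [-4/5 36/65 -3/13 11/5; -3/5 -48/65 4/13 2/5; 0 -5/13 -12/13 0; 0 0 0 1]
T5·…·T1 = [-1/2 12/13 -5/13 2; -3/5 -48/65 4/13 2/5; 0 -5/13 -12/13 0; 0 0 0 1]
T6·…·T1 = [-1/2 12/13 -5/13 2; -3/5 -48/65 4/13 2/5; 0 5/13 12/13 0; 0 0 0 1]
det M = 1; M⁻¹ = [-4/5 -1 0 2; 36/65 -6/13 5/13 -12/13; -3/13 5/26 12/13 5/13; 0 0 0 1]
M⁻¹ · (205/52, 35/26, -77/26)ᵀ = (-5/2, -1/2, -3)ᵀ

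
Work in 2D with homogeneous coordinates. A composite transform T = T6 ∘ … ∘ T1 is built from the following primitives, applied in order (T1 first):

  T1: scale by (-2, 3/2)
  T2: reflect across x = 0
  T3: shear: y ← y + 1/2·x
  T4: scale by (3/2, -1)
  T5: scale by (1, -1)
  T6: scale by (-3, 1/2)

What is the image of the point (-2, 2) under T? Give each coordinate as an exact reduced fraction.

T1 scale by (-2, 3/2): (-2, 2) → (4, 3)
T2 reflect across x = 0: (4, 3) → (-4, 3)
T3 shear: y ← y + 1/2·x: (-4, 3) → (-4, 1)
T4 scale by (3/2, -1): (-4, 1) → (-6, -1)
T5 scale by (1, -1): (-6, -1) → (-6, 1)
T6 scale by (-3, 1/2): (-6, 1) → (18, 1/2)

T(p) = (18, 1/2)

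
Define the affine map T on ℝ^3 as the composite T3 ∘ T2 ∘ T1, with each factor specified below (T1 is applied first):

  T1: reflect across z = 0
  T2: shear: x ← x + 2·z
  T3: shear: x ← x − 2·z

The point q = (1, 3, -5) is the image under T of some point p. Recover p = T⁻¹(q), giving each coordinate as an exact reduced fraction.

p = (1, 3, 5)

T1 = [1 0 0 0; 0 1 0 0; 0 0 -1 0; 0 0 0 1]
T2·T1 = [1 0 -2 0; 0 1 0 0; 0 0 -1 0; 0 0 0 1]
T3·…·T1 = [1 0 0 0; 0 1 0 0; 0 0 -1 0; 0 0 0 1]
det M = -1; M⁻¹ = [1 0 0 0; 0 1 0 0; 0 0 -1 0; 0 0 0 1]
M⁻¹ · (1, 3, -5)ᵀ = (1, 3, 5)ᵀ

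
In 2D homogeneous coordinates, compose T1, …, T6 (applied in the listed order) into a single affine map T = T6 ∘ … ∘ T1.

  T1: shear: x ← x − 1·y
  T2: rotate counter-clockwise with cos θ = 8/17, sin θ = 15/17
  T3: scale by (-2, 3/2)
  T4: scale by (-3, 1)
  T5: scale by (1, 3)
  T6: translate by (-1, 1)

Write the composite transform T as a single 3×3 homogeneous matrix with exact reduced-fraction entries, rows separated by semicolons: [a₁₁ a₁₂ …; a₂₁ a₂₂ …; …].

T1 = [1 -1 0; 0 1 0; 0 0 1]
T2·T1 = [8/17 -23/17 0; 15/17 -7/17 0; 0 0 1]
T3·…·T1 = [-16/17 46/17 0; 45/34 -21/34 0; 0 0 1]
T4·…·T1 = [48/17 -138/17 0; 45/34 -21/34 0; 0 0 1]
T5·…·T1 = [48/17 -138/17 0; 135/34 -63/34 0; 0 0 1]
T6·…·T1 = [48/17 -138/17 -1; 135/34 -63/34 1; 0 0 1]

T = [48/17 -138/17 -1; 135/34 -63/34 1; 0 0 1]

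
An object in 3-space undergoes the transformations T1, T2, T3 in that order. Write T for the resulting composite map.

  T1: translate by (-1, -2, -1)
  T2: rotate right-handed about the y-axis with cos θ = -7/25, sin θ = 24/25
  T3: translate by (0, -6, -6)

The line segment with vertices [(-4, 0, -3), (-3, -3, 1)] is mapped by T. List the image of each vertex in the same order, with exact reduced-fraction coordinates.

image vertices: (-61/25, -8, -2/25), (28/25, -11, -54/25)

T1 translate by (-1, -2, -1): (-4, 0, -3) → (-5, -2, -4); (-3, -3, 1) → (-4, -5, 0)
T2 rotate right-handed about the y-axis with cos θ = -7/25, sin θ = 24/25: (-5, -2, -4) → (-61/25, -2, 148/25); (-4, -5, 0) → (28/25, -5, 96/25)
T3 translate by (0, -6, -6): (-61/25, -2, 148/25) → (-61/25, -8, -2/25); (28/25, -5, 96/25) → (28/25, -11, -54/25)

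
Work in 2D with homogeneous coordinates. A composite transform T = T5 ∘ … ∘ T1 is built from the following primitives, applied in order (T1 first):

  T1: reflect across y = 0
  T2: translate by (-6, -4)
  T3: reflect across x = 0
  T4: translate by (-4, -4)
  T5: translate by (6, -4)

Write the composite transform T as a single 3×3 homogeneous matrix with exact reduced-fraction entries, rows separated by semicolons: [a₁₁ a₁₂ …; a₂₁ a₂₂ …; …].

T1 = [1 0 0; 0 -1 0; 0 0 1]
T2·T1 = [1 0 -6; 0 -1 -4; 0 0 1]
T3·…·T1 = [-1 0 6; 0 -1 -4; 0 0 1]
T4·…·T1 = [-1 0 2; 0 -1 -8; 0 0 1]
T5·…·T1 = [-1 0 8; 0 -1 -12; 0 0 1]

T = [-1 0 8; 0 -1 -12; 0 0 1]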